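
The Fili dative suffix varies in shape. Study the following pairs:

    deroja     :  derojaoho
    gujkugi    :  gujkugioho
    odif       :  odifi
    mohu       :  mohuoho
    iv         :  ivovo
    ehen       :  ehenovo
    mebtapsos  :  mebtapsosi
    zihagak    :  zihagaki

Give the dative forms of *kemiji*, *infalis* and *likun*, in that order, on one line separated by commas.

The pattern is voicing of the final sound: -i when the stem ends in a voiceless consonant (*odif*, *mebtapsos*, *zihagak*); -ovo when the stem ends in a voiced consonant (*iv*, *ehen*); -oho when the stem ends in a vowel (*deroja*, *gujkugi*, *mohu*).
*kemiji*: final sound = /i/, a vowel → -oho → *kemijioho*.
The final sound of *infalis* is /s/, which is a voiceless consonant, so the suffix is -i, giving *infalisi*.
*likun* — final sound /n/ (a voiced consonant) → -ovo → *likunovo*.

kemijioho, infalisi, likunovo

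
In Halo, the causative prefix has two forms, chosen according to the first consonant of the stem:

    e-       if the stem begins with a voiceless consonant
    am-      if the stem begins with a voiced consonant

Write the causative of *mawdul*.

*mawdul*: first consonant = /m/, voiced → am- → *ammawdul*.

ammawdul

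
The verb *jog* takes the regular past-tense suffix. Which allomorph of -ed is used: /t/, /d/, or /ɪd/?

The stem *jog* ends in a voiced sound other than /d/.
The -ed suffix is realized as /ɪd/ after /t, d/; as /t/ after other voiceless consonants; and as /d/ after other voiced sounds.
So -ed on *jog* is pronounced /d/.

/d/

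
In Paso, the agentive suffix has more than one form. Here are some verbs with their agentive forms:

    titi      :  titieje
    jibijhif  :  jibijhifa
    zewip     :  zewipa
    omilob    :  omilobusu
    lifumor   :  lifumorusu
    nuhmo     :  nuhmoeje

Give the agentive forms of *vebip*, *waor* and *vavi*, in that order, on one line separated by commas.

Looking at the final sound of each stem: -a when the stem ends in a voiceless consonant (*jibijhif*, *zewip*); -usu when the stem ends in a voiced consonant (*omilob*, *lifumor*); -eje when the stem ends in a vowel (*titi*, *nuhmo*).
Since the final sound of *vebip* is /p/ (a voiceless consonant), it takes -a, giving *vebipa*.
Since the final sound of *waor* is /r/ (a voiced consonant), it takes -usu, giving *waorusu*.
*vavi*: final sound = /i/, a vowel → -eje → *vavieje*.

vebipa, waorusu, vavieje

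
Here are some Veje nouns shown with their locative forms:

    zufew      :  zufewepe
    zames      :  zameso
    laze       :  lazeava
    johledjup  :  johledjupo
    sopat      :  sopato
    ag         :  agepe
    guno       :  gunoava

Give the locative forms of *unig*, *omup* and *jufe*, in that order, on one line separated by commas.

Looking at the final sound of each stem: -o when the stem ends in a voiceless consonant (*zames*, *johledjup*, *sopat*); -epe when the stem ends in a voiced consonant (*zufew*, *ag*); -ava when the stem ends in a vowel (*laze*, *guno*).
*unig*: final sound = /g/, a voiced consonant → -epe → *unigepe*.
The final sound of *omup* is /p/, which is a voiceless consonant, so the suffix is -o, giving *omupo*.
Since the final sound of *jufe* is /e/ (a vowel), it takes -ava, giving *jufeava*.

unigepe, omupo, jufeava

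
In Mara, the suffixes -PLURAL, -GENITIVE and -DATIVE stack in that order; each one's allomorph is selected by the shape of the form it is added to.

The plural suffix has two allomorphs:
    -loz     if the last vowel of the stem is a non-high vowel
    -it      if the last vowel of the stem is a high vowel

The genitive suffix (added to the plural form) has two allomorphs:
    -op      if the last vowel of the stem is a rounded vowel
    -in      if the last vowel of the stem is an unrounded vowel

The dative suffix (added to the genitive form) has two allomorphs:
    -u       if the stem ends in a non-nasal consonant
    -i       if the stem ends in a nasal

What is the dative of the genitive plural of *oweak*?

*oweak*: last vowel = /a/, a non-high vowel → -loz → *oweakloz*.
The last vowel of the plural form *oweakloz* is /o/, which is a rounded vowel, so the genitive suffix is -op, giving *oweaklozop*.
Since the final consonant of the genitive form *oweaklozop* is /p/ (non-nasal), it takes -u, giving *oweaklozopu*.

oweaklozopu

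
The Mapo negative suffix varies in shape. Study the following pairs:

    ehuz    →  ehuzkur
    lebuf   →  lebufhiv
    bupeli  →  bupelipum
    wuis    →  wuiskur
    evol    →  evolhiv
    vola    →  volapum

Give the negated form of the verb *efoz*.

The alternation tracks the final sound of the stem — -kur when the stem ends in a sibilant (*ehuz*, *wuis*); -hiv when the stem ends in a non-sibilant consonant (*lebuf*, *evol*); -pum when the stem ends in a vowel (*bupeli*, *vola*).
*efoz* — final sound /z/ (a sibilant) → -kur → *efozkur*.

efozkur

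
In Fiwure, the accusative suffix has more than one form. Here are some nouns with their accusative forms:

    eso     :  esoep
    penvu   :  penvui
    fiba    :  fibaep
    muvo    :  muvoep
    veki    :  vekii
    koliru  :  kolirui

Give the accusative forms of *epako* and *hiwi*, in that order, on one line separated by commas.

The alternation tracks the last vowel of the stem — -i when the last vowel of the stem is a high vowel (*penvu*, *veki*, *koliru*); -ep when the last vowel of the stem is a non-high vowel (*eso*, *fiba*, *muvo*).
The last vowel of *epako* is /o/, which is a non-high vowel, so the suffix is -ep, giving *epakoep*.
*hiwi*: last vowel = /i/, a high vowel → -i → *hiwii*.

epakoep, hiwii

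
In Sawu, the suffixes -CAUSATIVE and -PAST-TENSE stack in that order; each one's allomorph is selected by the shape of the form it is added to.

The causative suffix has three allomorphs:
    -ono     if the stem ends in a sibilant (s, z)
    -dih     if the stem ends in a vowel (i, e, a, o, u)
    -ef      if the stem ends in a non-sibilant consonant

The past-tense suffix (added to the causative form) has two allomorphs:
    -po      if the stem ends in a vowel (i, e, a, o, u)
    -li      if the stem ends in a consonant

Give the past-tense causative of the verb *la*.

Since the final sound of *la* is /a/ (a vowel), it takes -dih, giving *ladih*.
The causative form *ladih*: final sound = /h/, a consonant → -li → *ladihli*.

ladihli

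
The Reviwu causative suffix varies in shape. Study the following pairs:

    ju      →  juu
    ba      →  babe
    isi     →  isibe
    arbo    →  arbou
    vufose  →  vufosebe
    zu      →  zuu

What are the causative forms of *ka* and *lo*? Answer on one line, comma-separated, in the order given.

kabe, lou

The suffix is conditioned by the last vowel: -u when the last vowel of the stem is a rounded vowel (*ju*, *arbo*, *zu*); -be when the last vowel of the stem is an unrounded vowel (*ba*, *isi*, *vufose*).
*ka* — last vowel /a/ (an unrounded vowel) → -be → *kabe*.
Since the last vowel of *lo* is /o/ (a rounded vowel), it takes -u, giving *lou*.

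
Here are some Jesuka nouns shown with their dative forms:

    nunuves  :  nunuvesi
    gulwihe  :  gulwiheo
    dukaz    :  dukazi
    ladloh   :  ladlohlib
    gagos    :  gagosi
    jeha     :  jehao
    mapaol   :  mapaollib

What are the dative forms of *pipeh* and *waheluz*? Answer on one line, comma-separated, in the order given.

pipehlib, waheluzi

The pattern is sibilance of the final sound: -i when the stem ends in a sibilant (*nunuves*, *dukaz*, *gagos*); -lib when the stem ends in a non-sibilant consonant (*ladloh*, *mapaol*); -o when the stem ends in a vowel (*gulwihe*, *jeha*).
Since the final sound of *pipeh* is /h/ (a non-sibilant consonant), it takes -lib, giving *pipehlib*.
Since the final sound of *waheluz* is /z/ (a sibilant), it takes -i, giving *waheluzi*.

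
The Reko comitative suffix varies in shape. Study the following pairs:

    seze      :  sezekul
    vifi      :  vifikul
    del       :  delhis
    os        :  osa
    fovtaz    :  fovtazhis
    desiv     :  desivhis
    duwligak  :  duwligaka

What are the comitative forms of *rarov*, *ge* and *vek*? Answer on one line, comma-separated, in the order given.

The alternation tracks the final sound of the stem — -a when the stem ends in a voiceless consonant (*os*, *duwligak*); -his when the stem ends in a voiced consonant (*del*, *fovtaz*, *desiv*); -kul when the stem ends in a vowel (*seze*, *vifi*).
*rarov* — final sound /v/ (a voiced consonant) → -his → *rarovhis*.
The final sound of *ge* is /e/, which is a vowel, so the suffix is -kul, giving *gekul*.
Since the final sound of *vek* is /k/ (a voiceless consonant), it takes -a, giving *veka*.

rarovhis, gekul, veka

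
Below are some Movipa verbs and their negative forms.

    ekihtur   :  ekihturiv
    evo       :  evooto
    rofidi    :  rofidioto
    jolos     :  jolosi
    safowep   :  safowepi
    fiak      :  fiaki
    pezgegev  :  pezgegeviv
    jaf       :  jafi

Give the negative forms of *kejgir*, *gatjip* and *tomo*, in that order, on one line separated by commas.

The suffix is conditioned by the final sound: -i when the stem ends in a voiceless consonant (*jolos*, *safowep*, *fiak*, *jaf*); -iv when the stem ends in a voiced consonant (*ekihtur*, *pezgegev*); -oto when the stem ends in a vowel (*evo*, *rofidi*).
The final sound of *kejgir* is /r/, which is a voiced consonant, so the suffix is -iv, giving *kejgiriv*.
The final sound of *gatjip* is /p/, which is a voiceless consonant, so the suffix is -i, giving *gatjipi*.
Since the final sound of *tomo* is /o/ (a vowel), it takes -oto, giving *tomooto*.

kejgiriv, gatjipi, tomooto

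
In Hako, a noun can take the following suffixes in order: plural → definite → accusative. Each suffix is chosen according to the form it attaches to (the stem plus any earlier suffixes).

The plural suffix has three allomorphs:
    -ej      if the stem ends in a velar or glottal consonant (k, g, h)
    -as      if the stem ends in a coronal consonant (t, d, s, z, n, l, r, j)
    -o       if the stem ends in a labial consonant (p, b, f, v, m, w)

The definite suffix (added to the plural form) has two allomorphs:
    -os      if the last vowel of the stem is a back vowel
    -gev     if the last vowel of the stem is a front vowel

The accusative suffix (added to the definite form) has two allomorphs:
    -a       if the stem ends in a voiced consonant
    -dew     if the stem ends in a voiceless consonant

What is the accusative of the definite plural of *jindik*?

jindikejgeva

Since the final consonant of *jindik* is /k/ (velar/glottal), it takes -ej, giving *jindikej*.
The plural form *jindikej* — last vowel /e/ (a front vowel) → -gev → *jindikejgev*.
The definite form *jindikejgev*: final consonant = /v/, voiced → -a → *jindikejgeva*.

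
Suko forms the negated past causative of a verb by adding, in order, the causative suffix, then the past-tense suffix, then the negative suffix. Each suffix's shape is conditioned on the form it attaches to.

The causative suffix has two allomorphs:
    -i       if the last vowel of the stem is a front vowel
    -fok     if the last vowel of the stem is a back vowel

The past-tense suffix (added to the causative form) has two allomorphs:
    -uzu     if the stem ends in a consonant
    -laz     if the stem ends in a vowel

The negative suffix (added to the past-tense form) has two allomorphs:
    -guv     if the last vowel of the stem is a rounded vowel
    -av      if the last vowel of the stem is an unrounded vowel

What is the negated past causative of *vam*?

Since the last vowel of *vam* is /a/ (a back vowel), it takes -fok, giving *vamfok*.
The final sound of the causative form *vamfok* is /k/, which is a consonant, so the past-tense suffix is -uzu, giving *vamfokuzu*.
The past-tense form *vamfokuzu*: last vowel = /u/, a rounded vowel → -guv → *vamfokuzuguv*.

vamfokuzuguv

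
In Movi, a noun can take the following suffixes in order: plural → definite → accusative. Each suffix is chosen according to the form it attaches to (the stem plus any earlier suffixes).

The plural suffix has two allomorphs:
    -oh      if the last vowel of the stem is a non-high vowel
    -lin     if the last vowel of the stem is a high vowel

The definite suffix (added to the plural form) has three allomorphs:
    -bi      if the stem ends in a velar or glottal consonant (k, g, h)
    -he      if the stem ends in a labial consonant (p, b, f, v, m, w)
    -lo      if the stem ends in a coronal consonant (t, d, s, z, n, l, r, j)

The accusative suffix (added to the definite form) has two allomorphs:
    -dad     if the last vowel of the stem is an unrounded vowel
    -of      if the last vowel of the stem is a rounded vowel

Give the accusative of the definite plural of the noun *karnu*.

Since the last vowel of *karnu* is /u/ (a high vowel), it takes -lin, giving *karnulin*.
Since the final consonant of the plural form *karnulin* is /n/ (coronal), it takes -lo, giving *karnulinlo*.
The definite form *karnulinlo*: last vowel = /o/, a rounded vowel → -of → *karnulinloof*.

karnulinloof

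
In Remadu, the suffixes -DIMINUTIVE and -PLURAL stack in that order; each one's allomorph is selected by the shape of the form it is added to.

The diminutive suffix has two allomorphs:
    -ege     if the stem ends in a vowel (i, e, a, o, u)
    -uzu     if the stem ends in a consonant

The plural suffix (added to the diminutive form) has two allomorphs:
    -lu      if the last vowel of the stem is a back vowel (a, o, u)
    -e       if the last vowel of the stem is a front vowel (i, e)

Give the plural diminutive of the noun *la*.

laegee

The final sound of *la* is /a/, which is a vowel, so the diminutive suffix is -ege, giving *laege*.
The diminutive form *laege*: last vowel = /e/, a front vowel → -e → *laegee*.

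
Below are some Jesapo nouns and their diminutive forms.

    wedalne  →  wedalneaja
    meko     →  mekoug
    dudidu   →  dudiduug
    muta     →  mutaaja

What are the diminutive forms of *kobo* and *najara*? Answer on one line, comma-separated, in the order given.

The pattern is rounding harmony: -ug when the last vowel of the stem is a rounded vowel (*meko*, *dudidu*); -aja when the last vowel of the stem is an unrounded vowel (*wedalne*, *muta*).
Since the last vowel of *kobo* is /o/ (a rounded vowel), it takes -ug, giving *koboug*.
*najara*: last vowel = /a/, an unrounded vowel → -aja → *najaraaja*.

koboug, najaraaja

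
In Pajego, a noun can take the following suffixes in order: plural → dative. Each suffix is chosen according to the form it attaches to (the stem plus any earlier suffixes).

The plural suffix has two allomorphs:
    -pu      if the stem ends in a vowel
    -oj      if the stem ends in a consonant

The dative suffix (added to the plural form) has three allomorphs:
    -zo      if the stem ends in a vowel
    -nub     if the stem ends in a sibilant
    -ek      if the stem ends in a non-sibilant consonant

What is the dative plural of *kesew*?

The final sound of *kesew* is /w/, which is a consonant, so the plural suffix is -oj, giving *kesewoj*.
The plural form *kesewoj*: final sound = /j/, a non-sibilant consonant → -ek → *kesewojek*.

kesewojek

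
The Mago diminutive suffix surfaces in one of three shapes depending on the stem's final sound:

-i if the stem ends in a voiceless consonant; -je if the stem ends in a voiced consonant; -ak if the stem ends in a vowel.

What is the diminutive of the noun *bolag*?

*bolag*: final sound = /g/, a voiced consonant → -je → *bolagje*.

bolagje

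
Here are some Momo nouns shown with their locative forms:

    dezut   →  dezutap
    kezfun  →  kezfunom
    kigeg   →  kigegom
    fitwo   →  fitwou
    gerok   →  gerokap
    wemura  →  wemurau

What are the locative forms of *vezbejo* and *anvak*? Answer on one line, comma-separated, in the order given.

vezbejou, anvakap

The pattern is voicing of the final sound: -ap when the stem ends in a voiceless consonant (*dezut*, *gerok*); -om when the stem ends in a voiced consonant (*kezfun*, *kigeg*); -u when the stem ends in a vowel (*fitwo*, *wemura*).
*vezbejo*: final sound = /o/, a vowel → -u → *vezbejou*.
*anvak* — final sound /k/ (a voiceless consonant) → -ap → *anvakap*.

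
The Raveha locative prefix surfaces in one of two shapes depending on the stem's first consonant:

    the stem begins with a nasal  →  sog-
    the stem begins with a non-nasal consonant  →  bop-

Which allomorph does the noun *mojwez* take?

*mojwez* — first consonant /m/ (a nasal) → sog-.

sog-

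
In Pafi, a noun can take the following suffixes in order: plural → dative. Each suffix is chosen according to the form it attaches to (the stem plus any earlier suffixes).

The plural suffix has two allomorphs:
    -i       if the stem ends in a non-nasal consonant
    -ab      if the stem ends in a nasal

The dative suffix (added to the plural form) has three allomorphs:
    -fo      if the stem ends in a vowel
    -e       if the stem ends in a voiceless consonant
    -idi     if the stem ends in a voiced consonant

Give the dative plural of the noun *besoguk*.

*besoguk*: final consonant = /k/, non-nasal → -i → *besoguki*.
The plural form *besoguki* — final sound /i/ (a vowel) → -fo → *besogukifo*.

besogukifo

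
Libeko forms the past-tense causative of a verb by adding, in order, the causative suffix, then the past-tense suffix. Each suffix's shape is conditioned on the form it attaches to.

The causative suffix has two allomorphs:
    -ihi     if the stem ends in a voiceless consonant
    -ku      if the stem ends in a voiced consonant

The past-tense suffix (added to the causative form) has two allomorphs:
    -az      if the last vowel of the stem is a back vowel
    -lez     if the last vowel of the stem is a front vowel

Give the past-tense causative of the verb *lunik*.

lunikihilez

Since the final consonant of *lunik* is /k/ (voiceless), it takes -ihi, giving *lunikihi*.
Since the last vowel of the causative form *lunikihi* is /i/ (a front vowel), it takes -lez, giving *lunikihilez*.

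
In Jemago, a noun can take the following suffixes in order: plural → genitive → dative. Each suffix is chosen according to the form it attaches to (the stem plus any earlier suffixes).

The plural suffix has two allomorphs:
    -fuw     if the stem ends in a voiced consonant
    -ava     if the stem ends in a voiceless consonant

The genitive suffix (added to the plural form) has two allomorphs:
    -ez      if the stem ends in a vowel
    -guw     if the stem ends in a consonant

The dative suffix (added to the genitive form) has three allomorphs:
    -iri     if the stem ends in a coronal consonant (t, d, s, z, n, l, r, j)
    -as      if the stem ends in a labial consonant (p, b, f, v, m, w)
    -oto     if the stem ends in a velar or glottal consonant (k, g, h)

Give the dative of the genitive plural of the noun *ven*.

Since the final consonant of *ven* is /n/ (voiced), it takes -fuw, giving *venfuw*.
The final sound of the plural form *venfuw* is /w/, which is a consonant, so the genitive suffix is -guw, giving *venfuwguw*.
Since the final consonant of the genitive form *venfuwguw* is /w/ (labial), it takes -as, giving *venfuwguwas*.

venfuwguwas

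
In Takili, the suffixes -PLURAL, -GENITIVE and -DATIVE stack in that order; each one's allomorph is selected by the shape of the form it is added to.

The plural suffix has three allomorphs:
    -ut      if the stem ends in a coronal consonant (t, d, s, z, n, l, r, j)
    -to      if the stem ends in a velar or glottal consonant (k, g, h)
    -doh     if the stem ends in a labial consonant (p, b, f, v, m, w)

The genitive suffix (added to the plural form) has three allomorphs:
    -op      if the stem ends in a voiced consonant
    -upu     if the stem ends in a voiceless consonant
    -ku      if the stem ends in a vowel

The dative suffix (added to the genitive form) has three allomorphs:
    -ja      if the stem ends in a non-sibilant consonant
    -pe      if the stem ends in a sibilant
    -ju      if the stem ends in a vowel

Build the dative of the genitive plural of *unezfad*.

The final consonant of *unezfad* is /d/, which is coronal, so the plural suffix is -ut, giving *unezfadut*.
Since the final sound of the plural form *unezfadut* is /t/ (a voiceless consonant), it takes -upu, giving *unezfadutupu*.
The genitive form *unezfadutupu*: final sound = /u/, a vowel → -ju → *unezfadutupuju*.

unezfadutupuju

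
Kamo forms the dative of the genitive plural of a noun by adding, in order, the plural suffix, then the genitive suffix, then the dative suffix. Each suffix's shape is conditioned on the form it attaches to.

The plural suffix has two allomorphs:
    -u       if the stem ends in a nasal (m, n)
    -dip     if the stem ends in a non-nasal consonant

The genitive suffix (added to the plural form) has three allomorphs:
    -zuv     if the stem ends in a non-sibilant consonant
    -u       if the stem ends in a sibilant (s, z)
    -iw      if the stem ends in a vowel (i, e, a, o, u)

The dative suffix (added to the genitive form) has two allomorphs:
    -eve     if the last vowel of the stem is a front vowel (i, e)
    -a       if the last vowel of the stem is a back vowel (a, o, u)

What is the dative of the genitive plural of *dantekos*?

*dantekos* — final consonant /s/ (non-nasal) → -dip → *dantekosdip*.
The plural form *dantekosdip* — final sound /p/ (a non-sibilant consonant) → -zuv → *dantekosdipzuv*.
Since the last vowel of the genitive form *dantekosdipzuv* is /u/ (a back vowel), it takes -a, giving *dantekosdipzuva*.

dantekosdipzuva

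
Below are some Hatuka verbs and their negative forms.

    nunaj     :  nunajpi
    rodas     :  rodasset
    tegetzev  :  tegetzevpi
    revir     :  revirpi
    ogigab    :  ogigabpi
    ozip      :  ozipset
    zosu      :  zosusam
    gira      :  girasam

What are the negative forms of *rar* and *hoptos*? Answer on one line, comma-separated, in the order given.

The suffix is conditioned by the final sound: -set when the stem ends in a voiceless consonant (*rodas*, *ozip*); -pi when the stem ends in a voiced consonant (*nunaj*, *tegetzev*, *revir*, *ogigab*); -sam when the stem ends in a vowel (*zosu*, *gira*).
*rar* — final sound /r/ (a voiced consonant) → -pi → *rarpi*.
The final sound of *hoptos* is /s/, which is a voiceless consonant, so the suffix is -set, giving *hoptosset*.

rarpi, hoptosset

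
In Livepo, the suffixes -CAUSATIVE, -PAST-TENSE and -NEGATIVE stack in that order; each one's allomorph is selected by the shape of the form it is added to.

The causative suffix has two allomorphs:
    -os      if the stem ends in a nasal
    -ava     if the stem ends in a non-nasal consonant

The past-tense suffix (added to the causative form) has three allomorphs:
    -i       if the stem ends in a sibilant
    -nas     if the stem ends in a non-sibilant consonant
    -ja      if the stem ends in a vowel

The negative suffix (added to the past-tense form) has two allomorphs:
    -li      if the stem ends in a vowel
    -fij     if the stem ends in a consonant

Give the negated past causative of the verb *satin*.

satinosili

*satin*: final consonant = /n/, a nasal → -os → *satinos*.
The causative form *satinos* — final sound /s/ (a sibilant) → -i → *satinosi*.
The past-tense form *satinosi* — final sound /i/ (a vowel) → -li → *satinosili*.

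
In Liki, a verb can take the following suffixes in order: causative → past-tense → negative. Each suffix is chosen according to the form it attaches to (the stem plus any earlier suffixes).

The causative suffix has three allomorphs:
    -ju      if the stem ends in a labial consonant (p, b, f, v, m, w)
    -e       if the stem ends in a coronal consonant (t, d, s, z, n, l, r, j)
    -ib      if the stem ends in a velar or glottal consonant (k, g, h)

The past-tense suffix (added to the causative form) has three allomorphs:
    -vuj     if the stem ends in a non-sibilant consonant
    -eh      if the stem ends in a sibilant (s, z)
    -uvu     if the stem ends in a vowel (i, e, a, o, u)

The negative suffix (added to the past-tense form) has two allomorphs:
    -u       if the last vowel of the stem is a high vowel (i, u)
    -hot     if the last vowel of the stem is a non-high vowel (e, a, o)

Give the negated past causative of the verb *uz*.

*uz* — final consonant /z/ (coronal) → -e → *uze*.
The final sound of the causative form *uze* is /e/, which is a vowel, so the past-tense suffix is -uvu, giving *uzeuvu*.
The past-tense form *uzeuvu*: last vowel = /u/, a high vowel → -u → *uzeuvuu*.

uzeuvuu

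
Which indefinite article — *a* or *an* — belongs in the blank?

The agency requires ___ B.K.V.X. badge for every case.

a

The indefinite article is chosen by the initial *sound* of the following word, not its spelling.
The initialism *B.K.V.X.* is read letter by letter; the first letter, B, is pronounced /biː/, which begins with a consonant sound.
So the article is *a*: The agency requires a B.K.V.X. badge for every case.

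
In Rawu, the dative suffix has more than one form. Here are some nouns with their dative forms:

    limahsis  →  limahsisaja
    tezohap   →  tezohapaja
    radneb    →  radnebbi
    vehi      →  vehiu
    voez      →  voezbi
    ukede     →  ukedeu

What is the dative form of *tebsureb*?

Looking at the final sound of each stem: -aja when the stem ends in a voiceless consonant (*limahsis*, *tezohap*); -bi when the stem ends in a voiced consonant (*radneb*, *voez*); -u when the stem ends in a vowel (*vehi*, *ukede*).
*tebsureb* — final sound /b/ (a voiced consonant) → -bi → *tebsurebbi*.

tebsurebbi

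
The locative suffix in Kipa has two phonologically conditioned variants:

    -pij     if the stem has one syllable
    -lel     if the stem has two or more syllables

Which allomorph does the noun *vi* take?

With one syllable, *vi* takes -pij.

-pij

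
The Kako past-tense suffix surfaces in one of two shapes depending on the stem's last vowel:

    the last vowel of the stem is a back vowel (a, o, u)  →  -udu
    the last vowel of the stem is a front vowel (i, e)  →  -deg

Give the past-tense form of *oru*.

oruudu

*oru* — last vowel /u/ (a back vowel) → -udu → *oruudu*.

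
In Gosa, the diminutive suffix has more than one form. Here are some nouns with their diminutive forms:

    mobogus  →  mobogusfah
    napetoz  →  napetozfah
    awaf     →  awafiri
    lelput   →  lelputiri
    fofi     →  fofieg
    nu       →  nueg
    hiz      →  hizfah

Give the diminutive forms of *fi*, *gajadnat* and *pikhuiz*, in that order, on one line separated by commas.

The alternation tracks the final sound of the stem — -fah when the stem ends in a sibilant (*mobogus*, *napetoz*, *hiz*); -iri when the stem ends in a non-sibilant consonant (*awaf*, *lelput*); -eg when the stem ends in a vowel (*fofi*, *nu*).
The final sound of *fi* is /i/, which is a vowel, so the suffix is -eg, giving *fieg*.
*gajadnat*: final sound = /t/, a non-sibilant consonant → -iri → *gajadnatiri*.
Since the final sound of *pikhuiz* is /z/ (a sibilant), it takes -fah, giving *pikhuizfah*.

fieg, gajadnatiri, pikhuizfah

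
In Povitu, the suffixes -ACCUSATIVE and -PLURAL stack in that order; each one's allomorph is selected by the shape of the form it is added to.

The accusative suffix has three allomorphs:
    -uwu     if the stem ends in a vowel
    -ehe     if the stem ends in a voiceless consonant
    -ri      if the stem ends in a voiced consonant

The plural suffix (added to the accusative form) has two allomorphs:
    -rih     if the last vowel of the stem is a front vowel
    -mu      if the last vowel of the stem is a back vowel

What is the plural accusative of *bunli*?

bunliuwumu

Since the final sound of *bunli* is /i/ (a vowel), it takes -uwu, giving *bunliuwu*.
Since the last vowel of the accusative form *bunliuwu* is /u/ (a back vowel), it takes -mu, giving *bunliuwumu*.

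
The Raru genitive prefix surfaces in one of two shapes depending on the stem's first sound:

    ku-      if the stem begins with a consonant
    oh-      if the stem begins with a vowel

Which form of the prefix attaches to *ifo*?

*ifo*: first sound = /i/, a vowel → oh-.

oh-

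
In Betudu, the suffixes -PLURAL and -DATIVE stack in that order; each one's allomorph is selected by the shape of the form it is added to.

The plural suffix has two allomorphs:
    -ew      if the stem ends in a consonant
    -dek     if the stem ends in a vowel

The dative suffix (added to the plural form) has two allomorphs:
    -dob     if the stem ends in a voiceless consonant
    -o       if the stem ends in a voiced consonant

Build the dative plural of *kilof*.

Since the final sound of *kilof* is /f/ (a consonant), it takes -ew, giving *kilofew*.
The plural form *kilofew* — final consonant /w/ (voiced) → -o → *kilofewo*.

kilofewo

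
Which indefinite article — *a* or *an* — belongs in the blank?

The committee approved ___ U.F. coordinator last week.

a

The indefinite article is chosen by the initial *sound* of the following word, not its spelling.
The initialism *U.F.* is read letter by letter; the first letter, U, is pronounced /juː/, which begins with a consonant sound.
So the article is *a*: The committee approved a U.F. coordinator last week.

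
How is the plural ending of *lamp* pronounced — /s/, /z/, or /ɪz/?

/s/

The stem *lamp* ends in a voiceless non-sibilant consonant.
The plural suffix surfaces as /ɪz/ after sibilants, /s/ after other voiceless consonants, and /z/ after other voiced sounds.
So the plural -s on *lamp* is pronounced /s/.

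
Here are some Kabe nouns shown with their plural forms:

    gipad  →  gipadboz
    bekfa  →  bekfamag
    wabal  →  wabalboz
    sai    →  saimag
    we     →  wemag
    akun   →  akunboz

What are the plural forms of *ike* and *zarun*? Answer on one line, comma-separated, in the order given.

The pattern is consonant vs. vowel: -boz when the stem ends in a consonant (*gipad*, *wabal*, *akun*); -mag when the stem ends in a vowel (*bekfa*, *sai*, *we*).
Since the final sound of *ike* is /e/ (a vowel), it takes -mag, giving *ikemag*.
The final sound of *zarun* is /n/, which is a consonant, so the suffix is -boz, giving *zarunboz*.

ikemag, zarunboz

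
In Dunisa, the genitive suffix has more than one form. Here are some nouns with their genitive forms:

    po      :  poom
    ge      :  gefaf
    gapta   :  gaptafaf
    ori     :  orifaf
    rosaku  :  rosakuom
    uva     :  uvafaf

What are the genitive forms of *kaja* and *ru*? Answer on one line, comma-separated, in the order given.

The suffix is conditioned by the last vowel: -om when the last vowel of the stem is a rounded vowel (*po*, *rosaku*); -faf when the last vowel of the stem is an unrounded vowel (*ge*, *gapta*, *ori*, *uva*).
*kaja* — last vowel /a/ (an unrounded vowel) → -faf → *kajafaf*.
*ru* — last vowel /u/ (a rounded vowel) → -om → *ruom*.

kajafaf, ruom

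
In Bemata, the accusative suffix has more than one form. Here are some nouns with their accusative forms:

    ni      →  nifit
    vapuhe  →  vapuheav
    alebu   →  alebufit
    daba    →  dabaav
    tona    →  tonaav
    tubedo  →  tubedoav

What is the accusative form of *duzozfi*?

The pattern is height harmony: -fit when the last vowel of the stem is a high vowel (*ni*, *alebu*); -av when the last vowel of the stem is a non-high vowel (*vapuhe*, *daba*, *tona*, *tubedo*).
Since the last vowel of *duzozfi* is /i/ (a high vowel), it takes -fit, giving *duzozfifit*.

duzozfifit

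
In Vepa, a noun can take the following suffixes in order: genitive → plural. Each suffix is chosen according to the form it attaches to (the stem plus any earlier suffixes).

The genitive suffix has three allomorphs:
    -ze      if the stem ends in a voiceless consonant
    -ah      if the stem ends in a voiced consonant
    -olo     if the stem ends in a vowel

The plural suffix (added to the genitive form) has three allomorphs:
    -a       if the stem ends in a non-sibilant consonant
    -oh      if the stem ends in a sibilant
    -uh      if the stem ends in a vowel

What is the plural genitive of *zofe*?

zofeolouh

*zofe* — final sound /e/ (a vowel) → -olo → *zofeolo*.
Since the final sound of the genitive form *zofeolo* is /o/ (a vowel), it takes -uh, giving *zofeolouh*.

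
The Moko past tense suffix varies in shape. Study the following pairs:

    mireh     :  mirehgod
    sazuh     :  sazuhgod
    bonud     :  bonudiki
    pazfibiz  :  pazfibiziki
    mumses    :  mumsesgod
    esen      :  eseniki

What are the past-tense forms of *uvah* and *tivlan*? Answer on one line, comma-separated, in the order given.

The alternation tracks the final consonant of the stem — -god when the stem ends in a voiceless consonant (*mireh*, *sazuh*, *mumses*); -iki when the stem ends in a voiced consonant (*bonud*, *pazfibiz*, *esen*).
*uvah*: final consonant = /h/, voiceless → -god → *uvahgod*.
*tivlan* — final consonant /n/ (voiced) → -iki → *tivlaniki*.

uvahgod, tivlaniki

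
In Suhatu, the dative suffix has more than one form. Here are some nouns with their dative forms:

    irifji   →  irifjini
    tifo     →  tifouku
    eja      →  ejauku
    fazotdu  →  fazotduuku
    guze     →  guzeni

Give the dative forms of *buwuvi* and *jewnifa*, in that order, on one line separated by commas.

buwuvini, jewnifauku

The alternation tracks the last vowel of the stem — -ni when the last vowel of the stem is a front vowel (*irifji*, *guze*); -uku when the last vowel of the stem is a back vowel (*tifo*, *eja*, *fazotdu*).
*buwuvi* — last vowel /i/ (a front vowel) → -ni → *buwuvini*.
*jewnifa*: last vowel = /a/, a back vowel → -uku → *jewnifauku*.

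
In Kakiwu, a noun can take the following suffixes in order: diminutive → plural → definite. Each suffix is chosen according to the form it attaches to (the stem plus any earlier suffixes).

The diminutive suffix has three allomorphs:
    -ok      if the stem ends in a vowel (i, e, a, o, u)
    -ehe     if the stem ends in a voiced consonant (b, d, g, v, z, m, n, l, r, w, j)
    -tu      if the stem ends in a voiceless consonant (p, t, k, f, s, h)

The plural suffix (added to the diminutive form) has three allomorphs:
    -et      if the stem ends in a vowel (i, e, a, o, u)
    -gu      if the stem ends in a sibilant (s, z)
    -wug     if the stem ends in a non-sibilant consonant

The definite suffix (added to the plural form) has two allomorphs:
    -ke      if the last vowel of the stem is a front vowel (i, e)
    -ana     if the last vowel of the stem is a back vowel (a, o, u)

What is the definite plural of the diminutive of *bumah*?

*bumah* — final sound /h/ (a voiceless consonant) → -tu → *bumahtu*.
The final sound of the diminutive form *bumahtu* is /u/, which is a vowel, so the plural suffix is -et, giving *bumahtuet*.
The plural form *bumahtuet* — last vowel /e/ (a front vowel) → -ke → *bumahtuetke*.

bumahtuetke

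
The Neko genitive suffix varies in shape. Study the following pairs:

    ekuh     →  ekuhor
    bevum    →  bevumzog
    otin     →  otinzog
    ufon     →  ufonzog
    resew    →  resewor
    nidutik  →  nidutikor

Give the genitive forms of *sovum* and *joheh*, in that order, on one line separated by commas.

sovumzog, johehor

The suffix is conditioned by the final consonant: -zog when the stem ends in a nasal (*bevum*, *otin*, *ufon*); -or when the stem ends in a non-nasal consonant (*ekuh*, *resew*, *nidutik*).
Since the final consonant of *sovum* is /m/ (a nasal), it takes -zog, giving *sovumzog*.
*joheh*: final consonant = /h/, non-nasal → -or → *johehor*.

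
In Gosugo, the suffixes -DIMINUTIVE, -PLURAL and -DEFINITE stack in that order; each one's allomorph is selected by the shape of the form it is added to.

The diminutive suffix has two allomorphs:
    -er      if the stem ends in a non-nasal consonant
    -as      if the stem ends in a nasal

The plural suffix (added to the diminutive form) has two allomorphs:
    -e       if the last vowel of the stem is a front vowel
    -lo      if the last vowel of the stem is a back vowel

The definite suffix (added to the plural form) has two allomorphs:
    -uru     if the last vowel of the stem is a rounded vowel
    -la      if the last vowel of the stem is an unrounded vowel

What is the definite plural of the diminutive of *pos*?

poserela

*pos*: final consonant = /s/, non-nasal → -er → *poser*.
The diminutive form *poser* — last vowel /e/ (a front vowel) → -e → *posere*.
The plural form *posere* — last vowel /e/ (an unrounded vowel) → -la → *poserela*.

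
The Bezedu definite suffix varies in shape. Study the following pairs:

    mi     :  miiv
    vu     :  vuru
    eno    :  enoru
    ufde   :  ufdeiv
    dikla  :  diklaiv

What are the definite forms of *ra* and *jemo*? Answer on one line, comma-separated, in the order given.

Looking at the last vowel of each stem: -ru when the last vowel of the stem is a rounded vowel (*vu*, *eno*); -iv when the last vowel of the stem is an unrounded vowel (*mi*, *ufde*, *dikla*).
*ra* — last vowel /a/ (an unrounded vowel) → -iv → *raiv*.
*jemo* — last vowel /o/ (a rounded vowel) → -ru → *jemoru*.

raiv, jemoru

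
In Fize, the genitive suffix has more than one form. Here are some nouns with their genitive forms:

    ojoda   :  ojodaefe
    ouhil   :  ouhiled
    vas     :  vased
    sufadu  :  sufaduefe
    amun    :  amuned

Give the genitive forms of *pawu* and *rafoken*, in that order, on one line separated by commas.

Looking at the final sound of each stem: -ed when the stem ends in a consonant (*ouhil*, *vas*, *amun*); -efe when the stem ends in a vowel (*ojoda*, *sufadu*).
The final sound of *pawu* is /u/, which is a vowel, so the suffix is -efe, giving *pawuefe*.
Since the final sound of *rafoken* is /n/ (a consonant), it takes -ed, giving *rafokened*.

pawuefe, rafokened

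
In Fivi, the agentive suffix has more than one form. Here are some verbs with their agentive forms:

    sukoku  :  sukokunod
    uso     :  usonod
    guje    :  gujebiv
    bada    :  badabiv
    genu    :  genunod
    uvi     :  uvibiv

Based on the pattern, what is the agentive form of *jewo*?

jewonod

The pattern is rounding harmony: -nod when the last vowel of the stem is a rounded vowel (*sukoku*, *uso*, *genu*); -biv when the last vowel of the stem is an unrounded vowel (*guje*, *bada*, *uvi*).
*jewo* — last vowel /o/ (a rounded vowel) → -nod → *jewonod*.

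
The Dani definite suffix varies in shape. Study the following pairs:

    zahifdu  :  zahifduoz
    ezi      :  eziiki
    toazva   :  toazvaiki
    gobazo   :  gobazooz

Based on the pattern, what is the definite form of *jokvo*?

The suffix is conditioned by the last vowel: -oz when the last vowel of the stem is a rounded vowel (*zahifdu*, *gobazo*); -iki when the last vowel of the stem is an unrounded vowel (*ezi*, *toazva*).
Since the last vowel of *jokvo* is /o/ (a rounded vowel), it takes -oz, giving *jokvooz*.

jokvooz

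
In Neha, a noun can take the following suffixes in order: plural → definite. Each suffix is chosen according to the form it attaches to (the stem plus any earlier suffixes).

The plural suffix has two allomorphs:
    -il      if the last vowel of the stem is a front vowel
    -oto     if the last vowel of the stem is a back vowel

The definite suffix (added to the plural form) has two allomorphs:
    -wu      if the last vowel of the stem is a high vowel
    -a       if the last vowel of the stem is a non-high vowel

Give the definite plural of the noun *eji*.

ejiilwu

The last vowel of *eji* is /i/, which is a front vowel, so the plural suffix is -il, giving *ejiil*.
The last vowel of the plural form *ejiil* is /i/, which is a high vowel, so the definite suffix is -wu, giving *ejiilwu*.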